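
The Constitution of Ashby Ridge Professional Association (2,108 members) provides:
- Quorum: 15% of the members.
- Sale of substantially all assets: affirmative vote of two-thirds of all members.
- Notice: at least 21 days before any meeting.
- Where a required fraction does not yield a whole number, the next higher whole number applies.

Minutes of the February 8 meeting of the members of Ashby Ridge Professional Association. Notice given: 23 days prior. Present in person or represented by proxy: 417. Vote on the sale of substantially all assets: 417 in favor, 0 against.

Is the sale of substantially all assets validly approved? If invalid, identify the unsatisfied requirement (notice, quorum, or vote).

Invalid — vote requirement not satisfied.

Notice: 23 days given; 21 required. Satisfied.
Quorum: 15% of 2,108 = 316.20, rounded up to 317; 417 present. Satisfied.
Vote: requires two-thirds of all members (2,108); 2/3 of 2108 = 1405.33, rounded up to 1406, so 1,406 needed; 417 in favor. Not satisfied.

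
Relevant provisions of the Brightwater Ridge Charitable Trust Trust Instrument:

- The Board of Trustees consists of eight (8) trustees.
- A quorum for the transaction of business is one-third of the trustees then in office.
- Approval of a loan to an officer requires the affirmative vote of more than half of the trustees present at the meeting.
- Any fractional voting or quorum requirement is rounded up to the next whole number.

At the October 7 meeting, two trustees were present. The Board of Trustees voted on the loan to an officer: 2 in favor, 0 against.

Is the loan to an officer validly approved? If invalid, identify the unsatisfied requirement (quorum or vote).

Quorum: 2 present; quorum is 3. Not satisfied.
Vote: the loan to an officer requires a majority of the trustees present (2). A majority of 2 is 2, so 2 affirmative votes are needed; 2 voted in favor. Satisfied. (Moot — without a quorum no business can be validly transacted.)

Invalid — quorum requirement not satisfied.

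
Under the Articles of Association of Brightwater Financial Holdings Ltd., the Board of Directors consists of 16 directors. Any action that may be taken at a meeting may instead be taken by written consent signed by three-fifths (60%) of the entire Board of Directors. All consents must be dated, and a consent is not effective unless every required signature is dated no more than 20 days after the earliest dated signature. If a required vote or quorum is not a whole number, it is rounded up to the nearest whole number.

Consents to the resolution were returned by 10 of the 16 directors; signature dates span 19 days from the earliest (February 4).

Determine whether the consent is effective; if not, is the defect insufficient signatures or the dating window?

Signatures required: three-fifths (60%) of 16 — 3/5 of 16 = 9.60, rounded up to 10, so 10 needed; 10 signed. Sufficient.
Dating window: the latest signature is 19 days after the earliest; the limit is 20 days. Within the window.

Effective — both the signature and dating-window requirements are satisfied.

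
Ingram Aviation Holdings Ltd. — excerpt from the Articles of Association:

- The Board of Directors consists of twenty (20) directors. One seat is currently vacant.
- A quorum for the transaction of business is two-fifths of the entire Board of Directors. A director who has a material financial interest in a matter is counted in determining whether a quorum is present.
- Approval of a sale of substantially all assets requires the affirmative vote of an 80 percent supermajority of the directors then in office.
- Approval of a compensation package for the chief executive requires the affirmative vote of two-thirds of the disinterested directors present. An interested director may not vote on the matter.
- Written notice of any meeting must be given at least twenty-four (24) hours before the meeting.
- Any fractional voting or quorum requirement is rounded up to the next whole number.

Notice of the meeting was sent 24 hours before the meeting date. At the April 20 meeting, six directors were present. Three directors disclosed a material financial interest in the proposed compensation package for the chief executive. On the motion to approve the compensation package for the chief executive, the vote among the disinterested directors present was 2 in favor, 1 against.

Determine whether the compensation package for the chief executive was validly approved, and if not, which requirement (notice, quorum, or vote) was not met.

Invalid — quorum requirement not satisfied.

Notice: 24 hours given; 24 required (24 ≥ 24). Satisfied.
Quorum: 6 present (interested directors count toward quorum); quorum is 8. Not satisfied.
Vote: the compensation package for the chief executive requires two-thirds of the disinterested directors present (6 − 3 = 3). 2/3 of 3 = 2, so 2 affirmative votes are needed; 2 voted in favor. Satisfied. (Moot — without a quorum no business can be validly transacted.)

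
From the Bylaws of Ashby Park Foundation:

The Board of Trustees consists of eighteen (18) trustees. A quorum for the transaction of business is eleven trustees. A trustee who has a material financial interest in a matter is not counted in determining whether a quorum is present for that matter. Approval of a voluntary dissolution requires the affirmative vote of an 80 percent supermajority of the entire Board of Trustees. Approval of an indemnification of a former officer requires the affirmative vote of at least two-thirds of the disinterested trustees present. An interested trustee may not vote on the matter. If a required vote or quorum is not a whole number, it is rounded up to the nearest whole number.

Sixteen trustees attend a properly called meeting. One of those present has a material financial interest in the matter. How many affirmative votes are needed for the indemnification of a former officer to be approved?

10

The indemnification of a former officer requires two-thirds of the disinterested trustees present (16 − 1 = 15).
2/3 of 15 = 10.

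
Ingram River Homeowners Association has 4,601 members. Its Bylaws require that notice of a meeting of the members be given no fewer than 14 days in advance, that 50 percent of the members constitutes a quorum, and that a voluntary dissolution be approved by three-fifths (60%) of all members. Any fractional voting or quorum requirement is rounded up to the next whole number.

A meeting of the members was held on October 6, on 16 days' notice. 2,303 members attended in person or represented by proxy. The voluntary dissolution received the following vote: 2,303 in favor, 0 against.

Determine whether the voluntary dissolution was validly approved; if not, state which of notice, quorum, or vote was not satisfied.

Invalid — vote requirement not satisfied.

Notice: 16 days given; 14 required. Satisfied.
Quorum: 50% of 4,601 = 2,300.50, rounded up to 2,301; 2,303 present. Satisfied.
Vote: requires three-fifths of all members (4,601); 3/5 of 4601 = 2760.60, rounded up to 2761, so 2,761 needed; 2,303 in favor. Not satisfied.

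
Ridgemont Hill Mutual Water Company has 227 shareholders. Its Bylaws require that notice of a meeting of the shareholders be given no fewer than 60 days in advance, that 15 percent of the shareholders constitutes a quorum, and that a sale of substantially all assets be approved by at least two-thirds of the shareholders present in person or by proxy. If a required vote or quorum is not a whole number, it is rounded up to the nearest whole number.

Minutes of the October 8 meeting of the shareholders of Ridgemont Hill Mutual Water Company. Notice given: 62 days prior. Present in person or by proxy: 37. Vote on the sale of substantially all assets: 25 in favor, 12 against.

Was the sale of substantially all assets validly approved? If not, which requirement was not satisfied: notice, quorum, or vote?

Valid — all requirements satisfied.

Notice: 62 days given; 60 required. Satisfied.
Quorum: 15% of 227 = 34.05, rounded up to 35; 37 present. Satisfied.
Vote: requires two-thirds of those present (37); 2/3 of 37 = 24.67, rounded up to 25, so 25 needed; 25 in favor. Satisfied.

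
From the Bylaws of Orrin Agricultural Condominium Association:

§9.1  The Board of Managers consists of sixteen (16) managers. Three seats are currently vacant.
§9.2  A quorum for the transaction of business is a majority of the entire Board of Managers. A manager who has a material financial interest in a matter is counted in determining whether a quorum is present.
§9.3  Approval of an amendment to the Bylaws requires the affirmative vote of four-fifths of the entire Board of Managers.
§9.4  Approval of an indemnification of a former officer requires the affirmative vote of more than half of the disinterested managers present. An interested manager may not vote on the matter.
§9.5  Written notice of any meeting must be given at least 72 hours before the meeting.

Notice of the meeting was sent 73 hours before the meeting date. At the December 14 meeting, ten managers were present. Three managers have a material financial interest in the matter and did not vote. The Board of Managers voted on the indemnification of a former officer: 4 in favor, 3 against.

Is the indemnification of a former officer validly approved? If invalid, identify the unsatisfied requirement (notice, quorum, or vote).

Valid — all requirements satisfied.

Notice: 73 hours given; 72 required (73 ≥ 72). Satisfied.
Quorum: 10 present (interested managers count toward quorum); quorum is 9. Satisfied.
Vote: the indemnification of a former officer requires a majority of the disinterested managers present (10 − 3 = 7). A majority of 7 is 4, so 4 affirmative votes are needed; 4 voted in favor. Satisfied.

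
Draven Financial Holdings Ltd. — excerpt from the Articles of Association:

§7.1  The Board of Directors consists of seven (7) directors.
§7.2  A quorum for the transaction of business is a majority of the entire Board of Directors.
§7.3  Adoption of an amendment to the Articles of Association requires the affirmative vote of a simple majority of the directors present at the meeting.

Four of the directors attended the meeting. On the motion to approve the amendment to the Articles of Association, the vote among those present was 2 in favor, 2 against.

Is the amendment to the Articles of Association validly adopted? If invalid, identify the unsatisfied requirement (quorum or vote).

Quorum: 4 present; quorum is 4. Satisfied.
Vote: the amendment to the Articles of Association requires a majority of the directors present (4). A majority of 4 is 3, so 3 affirmative votes are needed; 2 voted in favor. Not satisfied.

Invalid — vote requirement not satisfied.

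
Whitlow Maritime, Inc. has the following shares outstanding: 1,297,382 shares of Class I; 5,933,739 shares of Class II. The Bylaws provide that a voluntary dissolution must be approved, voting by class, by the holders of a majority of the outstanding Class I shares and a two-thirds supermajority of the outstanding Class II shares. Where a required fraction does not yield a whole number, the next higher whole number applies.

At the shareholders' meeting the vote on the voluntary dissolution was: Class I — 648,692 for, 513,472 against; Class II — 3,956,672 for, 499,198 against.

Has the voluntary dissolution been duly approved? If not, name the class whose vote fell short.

Class I: a majority of 1297382 is 648692; 648,692 required, 648,692 in favor — approved.
Class II: 2/3 of 5933739 = 3955826; 3,955,826 required, 3,956,672 in favor — approved.

Approved — every class gave the required vote.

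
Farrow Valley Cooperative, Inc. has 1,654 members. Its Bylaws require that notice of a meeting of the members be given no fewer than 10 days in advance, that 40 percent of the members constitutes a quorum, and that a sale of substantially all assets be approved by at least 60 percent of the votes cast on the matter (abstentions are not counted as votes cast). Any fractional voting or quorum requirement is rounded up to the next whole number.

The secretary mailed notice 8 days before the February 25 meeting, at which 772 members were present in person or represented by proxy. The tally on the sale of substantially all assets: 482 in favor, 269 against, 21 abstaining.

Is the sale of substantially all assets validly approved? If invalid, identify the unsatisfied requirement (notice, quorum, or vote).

Notice: 8 days given; 10 required. Not satisfied.
Quorum: 40% of 1,654 = 661.60, rounded up to 662; 772 present. Satisfied.
Vote: requires three-fifths of the votes cast (772 − 21 abstaining = 751); 3/5 of 751 = 450.60, rounded up to 451, so 451 needed; 482 in favor. Satisfied.

Invalid — notice requirement not satisfied.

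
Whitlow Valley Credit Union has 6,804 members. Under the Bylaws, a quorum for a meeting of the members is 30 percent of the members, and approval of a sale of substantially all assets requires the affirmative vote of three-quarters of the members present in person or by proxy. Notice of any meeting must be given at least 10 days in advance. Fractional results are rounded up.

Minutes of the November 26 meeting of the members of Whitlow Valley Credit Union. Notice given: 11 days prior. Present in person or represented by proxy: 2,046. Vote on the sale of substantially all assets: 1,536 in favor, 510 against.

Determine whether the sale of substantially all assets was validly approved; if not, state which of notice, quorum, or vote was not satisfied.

Valid — all requirements satisfied.

Notice: 11 days given; 10 required. Satisfied.
Quorum: 30% of 6,804 = 2,041.20, rounded up to 2,042; 2,046 present. Satisfied.
Vote: requires three-fourths of those present (2,046); 3/4 of 2046 = 1534.50, rounded up to 1535, so 1,535 needed; 1,536 in favor. Satisfied.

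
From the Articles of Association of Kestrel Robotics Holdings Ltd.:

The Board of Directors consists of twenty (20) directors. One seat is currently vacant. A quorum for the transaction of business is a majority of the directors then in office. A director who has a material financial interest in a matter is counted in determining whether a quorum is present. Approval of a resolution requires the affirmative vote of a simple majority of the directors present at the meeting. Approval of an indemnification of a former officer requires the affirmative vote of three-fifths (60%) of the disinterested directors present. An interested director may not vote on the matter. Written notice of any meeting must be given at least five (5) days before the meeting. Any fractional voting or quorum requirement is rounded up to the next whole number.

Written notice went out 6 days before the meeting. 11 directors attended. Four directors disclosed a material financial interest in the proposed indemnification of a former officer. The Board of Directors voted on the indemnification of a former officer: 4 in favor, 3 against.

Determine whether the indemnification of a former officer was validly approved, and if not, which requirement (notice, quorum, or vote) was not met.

Invalid — vote requirement not satisfied.

Notice: 6 days given; 5 required (6 ≥ 5). Satisfied.
Quorum: 11 present (interested directors count toward quorum); quorum is 10. Satisfied.
Vote: the indemnification of a former officer requires three-fifths of the disinterested directors present (11 − 4 = 7). 3/5 of 7 = 4.20, rounded up to 5, so 5 affirmative votes are needed; 4 voted in favor. Not satisfied.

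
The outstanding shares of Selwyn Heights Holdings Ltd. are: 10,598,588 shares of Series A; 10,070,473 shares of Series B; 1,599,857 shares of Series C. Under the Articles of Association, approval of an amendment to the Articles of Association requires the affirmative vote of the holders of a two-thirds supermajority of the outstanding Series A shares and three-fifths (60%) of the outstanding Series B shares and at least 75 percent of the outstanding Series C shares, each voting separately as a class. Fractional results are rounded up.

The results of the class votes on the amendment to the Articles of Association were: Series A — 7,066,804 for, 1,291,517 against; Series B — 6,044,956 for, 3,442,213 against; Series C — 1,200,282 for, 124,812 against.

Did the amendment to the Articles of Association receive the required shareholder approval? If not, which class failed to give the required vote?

Series A: 2/3 of 10598588 = 7065725.33, rounded up to 7065726; 7,065,726 required, 7,066,804 in favor — approved.
Series B: 3/5 of 10070473 = 6042283.80, rounded up to 6042284; 6,042,284 required, 6,044,956 in favor — approved.
Series C: 3/4 of 1599857 = 1199892.75, rounded up to 1199893; 1,199,893 required, 1,200,282 in favor — approved.

Approved — every class gave the required vote.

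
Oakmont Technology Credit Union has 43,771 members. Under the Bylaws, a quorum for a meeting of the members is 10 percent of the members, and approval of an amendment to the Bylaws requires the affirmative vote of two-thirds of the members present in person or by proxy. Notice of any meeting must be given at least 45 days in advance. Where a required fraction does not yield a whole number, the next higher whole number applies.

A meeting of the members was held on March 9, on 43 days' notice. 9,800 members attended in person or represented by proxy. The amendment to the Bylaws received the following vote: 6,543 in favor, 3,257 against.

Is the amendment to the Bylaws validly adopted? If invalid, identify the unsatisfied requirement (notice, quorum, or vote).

Notice: 43 days given; 45 required. Not satisfied.
Quorum: 10% of 43,771 = 4,377.10, rounded up to 4,378; 9,800 present. Satisfied.
Vote: requires two-thirds of those present (9,800); 2/3 of 9800 = 6533.33, rounded up to 6534, so 6,534 needed; 6,543 in favor. Satisfied.

Invalid — notice requirement not satisfied.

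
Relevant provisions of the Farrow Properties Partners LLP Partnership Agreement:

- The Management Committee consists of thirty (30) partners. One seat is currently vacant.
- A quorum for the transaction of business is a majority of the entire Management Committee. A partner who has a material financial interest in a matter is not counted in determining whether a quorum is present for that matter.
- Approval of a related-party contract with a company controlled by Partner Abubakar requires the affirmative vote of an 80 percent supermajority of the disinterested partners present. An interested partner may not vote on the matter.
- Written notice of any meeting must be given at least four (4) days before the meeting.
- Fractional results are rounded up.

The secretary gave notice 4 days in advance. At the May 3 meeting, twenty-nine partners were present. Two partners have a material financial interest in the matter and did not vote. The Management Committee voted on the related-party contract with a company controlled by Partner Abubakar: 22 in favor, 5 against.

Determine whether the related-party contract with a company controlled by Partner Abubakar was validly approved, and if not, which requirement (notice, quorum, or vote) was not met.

Valid — all requirements satisfied.

Notice: 4 days given; 4 required (4 ≥ 4). Satisfied.
Quorum: 29 present, but the 2 interested partners do not count, leaving 27. Quorum is 16. Satisfied.
Vote: the related-party contract with a company controlled by Partner Abubakar requires four-fifths of the disinterested partners present (29 − 2 = 27). 4/5 of 27 = 21.60, rounded up to 22, so 22 affirmative votes are needed; 22 voted in favor. Satisfied.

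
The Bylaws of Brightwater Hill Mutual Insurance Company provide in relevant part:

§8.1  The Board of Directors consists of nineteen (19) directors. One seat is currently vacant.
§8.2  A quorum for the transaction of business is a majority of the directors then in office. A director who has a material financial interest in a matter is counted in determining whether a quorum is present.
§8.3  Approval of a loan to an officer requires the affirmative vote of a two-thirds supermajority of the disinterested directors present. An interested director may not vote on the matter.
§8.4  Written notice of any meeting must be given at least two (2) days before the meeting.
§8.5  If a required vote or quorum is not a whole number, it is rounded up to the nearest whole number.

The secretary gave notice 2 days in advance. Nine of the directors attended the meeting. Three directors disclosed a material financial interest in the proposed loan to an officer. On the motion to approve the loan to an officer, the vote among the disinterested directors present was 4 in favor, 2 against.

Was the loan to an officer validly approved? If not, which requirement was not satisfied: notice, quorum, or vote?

Notice: 2 days given; 2 required (2 ≥ 2). Satisfied.
Quorum: 9 present (interested directors count toward quorum); quorum is 10. Not satisfied.
Vote: the loan to an officer requires two-thirds of the disinterested directors present (9 − 3 = 6). 2/3 of 6 = 4, so 4 affirmative votes are needed; 4 voted in favor. Satisfied. (Moot — without a quorum no business can be validly transacted.)

Invalid — quorum requirement not satisfied.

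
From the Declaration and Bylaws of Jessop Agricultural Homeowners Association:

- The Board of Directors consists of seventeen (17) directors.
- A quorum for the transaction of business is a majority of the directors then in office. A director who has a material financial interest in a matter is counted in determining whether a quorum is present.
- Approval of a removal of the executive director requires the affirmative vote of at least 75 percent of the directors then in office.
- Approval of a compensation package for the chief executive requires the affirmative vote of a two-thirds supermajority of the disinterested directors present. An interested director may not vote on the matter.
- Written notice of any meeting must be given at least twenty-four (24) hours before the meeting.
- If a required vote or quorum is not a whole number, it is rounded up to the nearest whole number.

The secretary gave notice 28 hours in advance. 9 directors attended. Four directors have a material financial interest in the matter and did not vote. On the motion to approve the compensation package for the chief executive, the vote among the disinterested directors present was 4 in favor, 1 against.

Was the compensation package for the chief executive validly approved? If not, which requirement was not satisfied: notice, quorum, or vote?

Notice: 28 hours given; 24 required (28 ≥ 24). Satisfied.
Quorum: 9 present (interested directors count toward quorum); quorum is 9. Satisfied.
Vote: the compensation package for the chief executive requires two-thirds of the disinterested directors present (9 − 4 = 5). 2/3 of 5 = 3.33, rounded up to 4, so 4 affirmative votes are needed; 4 voted in favor. Satisfied.

Valid — all requirements satisfied.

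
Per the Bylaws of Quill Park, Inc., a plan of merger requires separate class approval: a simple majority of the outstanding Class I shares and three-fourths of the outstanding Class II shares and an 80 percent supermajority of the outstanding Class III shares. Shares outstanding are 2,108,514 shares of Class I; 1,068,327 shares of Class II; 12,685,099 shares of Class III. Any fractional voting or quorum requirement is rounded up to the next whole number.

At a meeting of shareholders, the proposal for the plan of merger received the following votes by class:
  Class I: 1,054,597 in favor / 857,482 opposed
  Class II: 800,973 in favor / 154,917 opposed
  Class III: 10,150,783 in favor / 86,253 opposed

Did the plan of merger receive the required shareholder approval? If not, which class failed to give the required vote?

Not approved — the Class II shares did not give the required vote.

Class I: a majority of 2108514 is 1054258; 1,054,258 required, 1,054,597 in favor — approved.
Class II: 3/4 of 1068327 = 801245.25, rounded up to 801246; 801,246 required, 800,973 in favor — not approved.
Class III: 4/5 of 12685099 = 10148079.20, rounded up to 10148080; 10,148,080 required, 10,150,783 in favor — approved.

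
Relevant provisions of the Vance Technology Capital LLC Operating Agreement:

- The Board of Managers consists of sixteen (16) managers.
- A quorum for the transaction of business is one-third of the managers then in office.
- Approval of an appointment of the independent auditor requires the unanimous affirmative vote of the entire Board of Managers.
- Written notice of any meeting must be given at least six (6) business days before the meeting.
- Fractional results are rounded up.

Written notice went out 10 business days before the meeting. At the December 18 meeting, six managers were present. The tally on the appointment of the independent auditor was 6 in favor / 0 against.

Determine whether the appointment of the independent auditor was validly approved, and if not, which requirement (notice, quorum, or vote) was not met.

Notice: 10 business days given; 6 required (10 ≥ 6). Satisfied.
Quorum: 6 present; quorum is 6. Satisfied.
Vote: the appointment of the independent auditor requires the unanimous vote of the entire Board of Managers (16). Unanimous means all 16, so 16 affirmative votes are needed; 6 voted in favor. Not satisfied.

Invalid — vote requirement not satisfied.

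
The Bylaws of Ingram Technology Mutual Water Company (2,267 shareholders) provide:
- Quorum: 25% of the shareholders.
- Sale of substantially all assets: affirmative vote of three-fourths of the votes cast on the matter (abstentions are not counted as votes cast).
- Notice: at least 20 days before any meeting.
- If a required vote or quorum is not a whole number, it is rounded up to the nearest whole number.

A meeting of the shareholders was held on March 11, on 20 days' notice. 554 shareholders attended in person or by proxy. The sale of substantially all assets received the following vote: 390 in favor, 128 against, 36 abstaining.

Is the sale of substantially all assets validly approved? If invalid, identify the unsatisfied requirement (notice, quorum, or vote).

Invalid — quorum requirement not satisfied.

Notice: 20 days given; 20 required. Satisfied.
Quorum: 25% of 2,267 = 566.75, rounded up to 567; 554 present. Not satisfied.
Vote: requires three-fourths of the votes cast (554 − 36 abstaining = 518); 3/4 of 518 = 388.50, rounded up to 389, so 389 needed; 390 in favor. Satisfied.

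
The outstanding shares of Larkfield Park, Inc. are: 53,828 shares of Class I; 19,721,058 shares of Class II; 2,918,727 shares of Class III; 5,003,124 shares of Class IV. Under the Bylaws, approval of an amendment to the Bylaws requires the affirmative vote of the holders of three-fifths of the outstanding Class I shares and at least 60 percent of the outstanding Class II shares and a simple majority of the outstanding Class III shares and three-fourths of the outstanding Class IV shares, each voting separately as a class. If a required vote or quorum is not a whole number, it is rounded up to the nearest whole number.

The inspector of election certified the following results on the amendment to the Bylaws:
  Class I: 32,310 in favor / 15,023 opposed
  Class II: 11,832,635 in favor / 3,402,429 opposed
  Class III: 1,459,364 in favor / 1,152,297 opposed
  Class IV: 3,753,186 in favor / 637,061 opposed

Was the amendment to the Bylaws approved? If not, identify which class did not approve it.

Class I: 3/5 of 53828 = 32296.80, rounded up to 32297; 32,297 required, 32,310 in favor — approved.
Class II: 3/5 of 19721058 = 11832634.80, rounded up to 11832635; 11,832,635 required, 11,832,635 in favor — approved.
Class III: a majority of 2918727 is 1459364; 1,459,364 required, 1,459,364 in favor — approved.
Class IV: 3/4 of 5003124 = 3752343; 3,752,343 required, 3,753,186 in favor — approved.

Approved — every class gave the required vote.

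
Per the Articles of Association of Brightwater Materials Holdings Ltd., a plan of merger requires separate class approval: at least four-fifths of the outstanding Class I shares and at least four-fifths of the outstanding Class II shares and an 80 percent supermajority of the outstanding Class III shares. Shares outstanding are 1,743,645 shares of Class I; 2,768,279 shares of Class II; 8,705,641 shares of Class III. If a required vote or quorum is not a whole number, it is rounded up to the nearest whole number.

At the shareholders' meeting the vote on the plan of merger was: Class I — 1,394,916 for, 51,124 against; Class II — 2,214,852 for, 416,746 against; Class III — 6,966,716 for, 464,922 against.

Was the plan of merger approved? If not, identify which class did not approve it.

Approved — every class gave the required vote.

Class I: 4/5 of 1743645 = 1394916; 1,394,916 required, 1,394,916 in favor — approved.
Class II: 4/5 of 2768279 = 2214623.20, rounded up to 2214624; 2,214,624 required, 2,214,852 in favor — approved.
Class III: 4/5 of 8705641 = 6964512.80, rounded up to 6964513; 6,964,513 required, 6,966,716 in favor — approved.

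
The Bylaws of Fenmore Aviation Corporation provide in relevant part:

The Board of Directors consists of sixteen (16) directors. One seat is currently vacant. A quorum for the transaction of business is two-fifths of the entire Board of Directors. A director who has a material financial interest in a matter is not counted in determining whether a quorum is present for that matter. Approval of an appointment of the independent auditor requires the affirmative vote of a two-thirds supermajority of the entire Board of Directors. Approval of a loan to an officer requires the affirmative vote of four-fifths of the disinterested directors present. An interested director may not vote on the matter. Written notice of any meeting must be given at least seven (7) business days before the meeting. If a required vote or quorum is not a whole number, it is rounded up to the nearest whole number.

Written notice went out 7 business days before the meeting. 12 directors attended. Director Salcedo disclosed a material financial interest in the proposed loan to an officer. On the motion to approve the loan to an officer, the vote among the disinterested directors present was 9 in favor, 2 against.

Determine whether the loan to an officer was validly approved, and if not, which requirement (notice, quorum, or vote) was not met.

Valid — all requirements satisfied.

Notice: 7 business days given; 7 required (7 ≥ 7). Satisfied.
Quorum: 12 present, but the 1 interested director does not count, leaving 11. Quorum is 7. Satisfied.
Vote: the loan to an officer requires four-fifths of the disinterested directors present (12 − 1 = 11). 4/5 of 11 = 8.80, rounded up to 9, so 9 affirmative votes are needed; 9 voted in favor. Satisfied.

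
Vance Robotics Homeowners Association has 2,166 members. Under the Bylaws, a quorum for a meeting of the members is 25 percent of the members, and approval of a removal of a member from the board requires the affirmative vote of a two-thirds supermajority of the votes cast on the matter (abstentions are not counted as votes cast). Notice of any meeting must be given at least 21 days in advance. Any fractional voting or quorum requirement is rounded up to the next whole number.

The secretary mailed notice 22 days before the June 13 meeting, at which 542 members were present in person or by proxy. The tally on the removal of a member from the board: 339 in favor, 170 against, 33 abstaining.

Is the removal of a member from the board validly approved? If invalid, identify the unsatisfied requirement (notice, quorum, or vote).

Invalid — vote requirement not satisfied.

Notice: 22 days given; 21 required. Satisfied.
Quorum: 25% of 2,166 = 541.50, rounded up to 542; 542 present. Satisfied.
Vote: requires two-thirds of the votes cast (542 − 33 abstaining = 509); 2/3 of 509 = 339.33, rounded up to 340, so 340 needed; 339 in favor. Not satisfied.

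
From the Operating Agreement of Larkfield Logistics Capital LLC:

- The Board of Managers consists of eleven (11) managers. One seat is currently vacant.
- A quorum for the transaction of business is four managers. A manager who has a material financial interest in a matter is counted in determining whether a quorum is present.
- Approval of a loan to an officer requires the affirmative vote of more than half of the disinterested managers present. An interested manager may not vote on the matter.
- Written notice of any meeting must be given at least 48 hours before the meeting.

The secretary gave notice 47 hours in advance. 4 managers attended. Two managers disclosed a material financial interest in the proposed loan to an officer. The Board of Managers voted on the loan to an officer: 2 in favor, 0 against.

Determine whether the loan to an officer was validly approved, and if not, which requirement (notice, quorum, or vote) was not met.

Invalid — notice requirement not satisfied.

Notice: 47 hours given; 48 required (47 < 48). Not satisfied.
Quorum: 4 present (interested managers count toward quorum); quorum is 4. Satisfied.
Vote: the loan to an officer requires a majority of the disinterested managers present (4 − 2 = 2). A majority of 2 is 2, so 2 affirmative votes are needed; 2 voted in favor. Satisfied.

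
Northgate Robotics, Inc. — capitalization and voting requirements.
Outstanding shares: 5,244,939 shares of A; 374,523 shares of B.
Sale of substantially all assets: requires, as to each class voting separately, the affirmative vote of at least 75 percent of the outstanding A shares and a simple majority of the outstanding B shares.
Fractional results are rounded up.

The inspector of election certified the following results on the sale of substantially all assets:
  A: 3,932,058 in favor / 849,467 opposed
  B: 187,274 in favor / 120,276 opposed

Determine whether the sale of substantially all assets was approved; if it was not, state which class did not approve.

Not approved — the A shares did not give the required vote.

A: 3/4 of 5244939 = 3933704.25, rounded up to 3933705; 3,933,705 required, 3,932,058 in favor — not approved.
B: a majority of 374523 is 187262; 187,262 required, 187,274 in favor — approved.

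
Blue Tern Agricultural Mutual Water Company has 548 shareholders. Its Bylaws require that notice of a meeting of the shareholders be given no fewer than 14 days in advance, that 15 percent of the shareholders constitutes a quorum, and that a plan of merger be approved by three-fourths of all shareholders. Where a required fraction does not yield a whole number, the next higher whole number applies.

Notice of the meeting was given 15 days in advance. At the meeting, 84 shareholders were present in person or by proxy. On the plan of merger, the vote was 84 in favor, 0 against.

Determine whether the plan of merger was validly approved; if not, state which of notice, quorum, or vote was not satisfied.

Notice: 15 days given; 14 required. Satisfied.
Quorum: 15% of 548 = 82.20, rounded up to 83; 84 present. Satisfied.
Vote: requires three-fourths of all shareholders (548); 3/4 of 548 = 411, so 411 needed; 84 in favor. Not satisfied.

Invalid — vote requirement not satisfied.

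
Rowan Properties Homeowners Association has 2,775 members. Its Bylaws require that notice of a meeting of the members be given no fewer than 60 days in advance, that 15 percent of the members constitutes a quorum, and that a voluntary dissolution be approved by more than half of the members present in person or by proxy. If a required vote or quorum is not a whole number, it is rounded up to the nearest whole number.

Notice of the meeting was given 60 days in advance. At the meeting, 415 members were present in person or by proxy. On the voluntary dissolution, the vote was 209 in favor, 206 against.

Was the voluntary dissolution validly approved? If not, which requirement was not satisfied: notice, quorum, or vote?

Invalid — quorum requirement not satisfied.

Notice: 60 days given; 60 required. Satisfied.
Quorum: 15% of 2,775 = 416.25, rounded up to 417; 415 present. Not satisfied.
Vote: requires a majority of those present (415); a majority of 415 is 208, so 208 needed; 209 in favor. Satisfied.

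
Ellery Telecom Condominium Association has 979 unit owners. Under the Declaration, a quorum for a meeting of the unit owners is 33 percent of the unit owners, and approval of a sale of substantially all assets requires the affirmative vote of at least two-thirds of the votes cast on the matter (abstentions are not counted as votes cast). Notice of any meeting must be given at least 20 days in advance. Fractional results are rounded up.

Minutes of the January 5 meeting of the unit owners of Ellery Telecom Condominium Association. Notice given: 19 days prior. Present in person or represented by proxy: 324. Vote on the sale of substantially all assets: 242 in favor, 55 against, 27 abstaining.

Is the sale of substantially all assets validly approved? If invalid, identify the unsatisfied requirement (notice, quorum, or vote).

Invalid — notice requirement not satisfied.

Notice: 19 days given; 20 required. Not satisfied.
Quorum: 33% of 979 = 323.07, rounded up to 324; 324 present. Satisfied.
Vote: requires two-thirds of the votes cast (324 − 27 abstaining = 297); 2/3 of 297 = 198, so 198 needed; 242 in favor. Satisfied.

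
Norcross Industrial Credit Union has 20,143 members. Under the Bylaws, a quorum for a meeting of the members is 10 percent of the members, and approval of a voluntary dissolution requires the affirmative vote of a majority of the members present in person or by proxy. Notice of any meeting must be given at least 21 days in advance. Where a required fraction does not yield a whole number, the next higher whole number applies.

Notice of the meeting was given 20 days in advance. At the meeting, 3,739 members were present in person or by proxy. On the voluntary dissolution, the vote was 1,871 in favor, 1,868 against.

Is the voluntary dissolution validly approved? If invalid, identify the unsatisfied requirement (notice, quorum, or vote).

Invalid — notice requirement not satisfied.

Notice: 20 days given; 21 required. Not satisfied.
Quorum: 10% of 20,143 = 2,014.30, rounded up to 2,015; 3,739 present. Satisfied.
Vote: requires a majority of those present (3,739); a majority of 3739 is 1870, so 1,870 needed; 1,871 in favor. Satisfied.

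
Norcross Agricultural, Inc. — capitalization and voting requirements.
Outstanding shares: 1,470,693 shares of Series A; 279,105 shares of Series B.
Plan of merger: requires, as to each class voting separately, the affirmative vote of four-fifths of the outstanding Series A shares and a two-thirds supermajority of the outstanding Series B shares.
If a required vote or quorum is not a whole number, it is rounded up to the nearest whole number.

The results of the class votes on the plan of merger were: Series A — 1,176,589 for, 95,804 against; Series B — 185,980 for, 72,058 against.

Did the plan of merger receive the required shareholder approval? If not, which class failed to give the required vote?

Series A: 4/5 of 1470693 = 1176554.40, rounded up to 1176555; 1,176,555 required, 1,176,589 in favor — approved.
Series B: 2/3 of 279105 = 186070; 186,070 required, 185,980 in favor — not approved.

Not approved — the Series B shares did not give the required vote.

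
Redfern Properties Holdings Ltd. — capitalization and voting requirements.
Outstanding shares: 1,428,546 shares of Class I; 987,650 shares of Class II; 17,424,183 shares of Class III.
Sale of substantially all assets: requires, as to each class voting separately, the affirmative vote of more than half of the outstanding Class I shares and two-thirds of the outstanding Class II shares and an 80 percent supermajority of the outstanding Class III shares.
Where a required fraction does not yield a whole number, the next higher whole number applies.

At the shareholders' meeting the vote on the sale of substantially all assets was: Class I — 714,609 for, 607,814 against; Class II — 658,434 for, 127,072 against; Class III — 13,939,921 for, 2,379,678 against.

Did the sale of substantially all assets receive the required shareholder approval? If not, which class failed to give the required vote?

Approved — every class gave the required vote.

Class I: a majority of 1428546 is 714274; 714,274 required, 714,609 in favor — approved.
Class II: 2/3 of 987650 = 658433.33, rounded up to 658434; 658,434 required, 658,434 in favor — approved.
Class III: 4/5 of 17424183 = 13939346.40, rounded up to 13939347; 13,939,347 required, 13,939,921 in favor — approved.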